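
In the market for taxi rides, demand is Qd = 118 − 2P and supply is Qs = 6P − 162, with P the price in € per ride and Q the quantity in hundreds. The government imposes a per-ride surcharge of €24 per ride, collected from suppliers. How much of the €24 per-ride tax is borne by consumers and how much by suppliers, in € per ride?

Consumers bear €18 per ride; suppliers bear €6 per ride.

Before the tax: set 118 − 2P = 6P − 162 → P* = €35, Q* = 48.
With the tax collected from suppliers, supply shifts: Qs = 6(P − 24) − 162.
New equilibrium: consumers pay €53, suppliers receive €29, Q = 12. (Wedge: Pb − Ps = 24.)
Burden on consumers: €18; on suppliers: €6. (They sum to €24.)
The less price-elastic side of the market bears the larger share of a per-unit tax.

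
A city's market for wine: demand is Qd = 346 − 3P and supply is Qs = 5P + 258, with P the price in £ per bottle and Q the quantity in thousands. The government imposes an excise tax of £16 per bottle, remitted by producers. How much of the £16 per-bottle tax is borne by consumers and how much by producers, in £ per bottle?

Before the tax: set 346 − 3P = 5P + 258 → P* = £11, Q* = 313.
With the tax collected from producers, supply shifts: Qs = 5(P − 16) + 258.
New equilibrium: consumers pay £21, producers receive £5, Q = 283. (Wedge: Pb − Ps = 16.)
Burden on consumers: £10; on producers: £6. (They sum to £16.)
The less price-elastic side of the market bears the larger share of a per-unit tax.

Consumers bear £10 per bottle; producers bear £6 per bottle.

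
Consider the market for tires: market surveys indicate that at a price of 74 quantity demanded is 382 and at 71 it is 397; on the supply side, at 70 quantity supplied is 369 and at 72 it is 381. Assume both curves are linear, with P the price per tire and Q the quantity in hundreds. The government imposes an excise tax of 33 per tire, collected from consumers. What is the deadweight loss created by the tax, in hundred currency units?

Demand slope: (397 − 382)/(71 − 74) = -5, so Qd = 752 − 5P.
Supply slope: (381 − 369)/(72 − 70) = 6, so Qs = 6P − 51.
Without the tax, 752 − 5P = 6P − 51 gives 11P = 803, so P* = 73 and Q* = 387.
With the tax collected from consumers, demand (in seller-price terms) shifts: Qd = 752 − 5(P + 33).
New equilibrium: consumers pay 91, sellers receive 58, Q = 297. (Wedge: Pb − Ps = 33.)
Quantity falls by |ΔQ| = |387 − 297| = 90.
DWL = ½ · t · |ΔQ| = ½ · 33 · 90 = 1485.

Deadweight loss = 1485 hundred.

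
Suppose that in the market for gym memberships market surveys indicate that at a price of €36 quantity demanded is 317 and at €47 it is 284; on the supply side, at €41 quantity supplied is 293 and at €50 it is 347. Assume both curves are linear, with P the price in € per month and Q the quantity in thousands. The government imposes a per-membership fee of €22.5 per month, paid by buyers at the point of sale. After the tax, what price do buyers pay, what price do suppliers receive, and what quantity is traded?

Demand slope: (284 − 317)/(47 − 36) = -3, so Qd = 425 − 3P.
Supply slope: (347 − 293)/(50 − 41) = 6, so Qs = 6P + 47.
Before the tax: set 425 − 3P = 6P + 47 → P* = €42, Q* = 299.
With the tax collected from buyers, demand (in seller-price terms) shifts: Qd = 425 − 3(P + 22.5).
Solving gives Q = 254 with buyers paying €57 and suppliers receiving €34.5 (the €22.5 wedge).

Buyers pay €57; suppliers receive €34.5; quantity = 254.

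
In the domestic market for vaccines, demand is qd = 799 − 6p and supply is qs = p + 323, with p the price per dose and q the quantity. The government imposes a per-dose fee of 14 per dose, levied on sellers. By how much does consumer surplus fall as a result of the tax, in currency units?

Without the tax, 799 − 6p = p + 323 gives 7p = 476, so p* = 68 and q* = 391.
With the tax collected from sellers, supply shifts: qs = (p − 14) + 323.
New equilibrium: consumers pay 70, sellers receive 56, q = 379. (Wedge: pb − ps = 14.)
ΔCS is the trapezoid between Q = 379 and Q = 391 of height 2: ½ · (391 + 379) · 2 = 770.

Consumer surplus falls by 770.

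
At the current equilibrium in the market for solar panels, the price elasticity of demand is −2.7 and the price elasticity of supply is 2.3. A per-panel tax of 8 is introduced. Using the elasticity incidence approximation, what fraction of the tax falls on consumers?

Consumers' share ≈ 0.46.

Incidence ratio: consumers' share ≈ εs / (εs + |εd|) = 2.3 / (2.3 + 2.7) = 0.46.
Supply is the less elastic side, so consumers bear the smaller share.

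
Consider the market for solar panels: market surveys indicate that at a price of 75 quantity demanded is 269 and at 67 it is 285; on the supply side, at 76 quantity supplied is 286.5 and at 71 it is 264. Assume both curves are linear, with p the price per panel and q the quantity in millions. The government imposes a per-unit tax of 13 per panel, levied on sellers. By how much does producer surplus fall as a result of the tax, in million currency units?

Producer surplus falls by 1056 million.

Demand slope: (285 − 269)/(67 − 75) = -2, so qd = 419 − 2p.
Supply slope: (264 − 286.5)/(71 − 76) = 4.5, so qs = 4.5p − 55.5.
Before the tax: set 419 − 2p = 4.5p − 55.5 → p* = 73, q* = 273.
With the tax collected from sellers, supply shifts: qs = 4.5(p − 13) − 55.5.
Solving gives q = 255 with buyers paying 82 and sellers receiving 69 (the 13 wedge).
ΔPS is the trapezoid between Q = 255 and Q = 273 of height 4: ½ · (273 + 255) · 4 = 1056.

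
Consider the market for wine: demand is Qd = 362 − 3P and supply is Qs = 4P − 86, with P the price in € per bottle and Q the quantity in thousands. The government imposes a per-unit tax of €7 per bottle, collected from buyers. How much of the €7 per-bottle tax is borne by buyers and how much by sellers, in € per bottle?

Before the tax: set 362 − 3P = 4P − 86 → P* = €64, Q* = 170.
With the tax collected from buyers, demand (in seller-price terms) shifts: Qd = 362 − 3(P + 7).
Solving gives Q = 158 with buyers paying €68 and sellers receiving €61 (the €7 wedge).
Burden on buyers: €4; on sellers: €3. (They sum to €7.)

Buyers bear €4 per bottle; sellers bear €3 per bottle.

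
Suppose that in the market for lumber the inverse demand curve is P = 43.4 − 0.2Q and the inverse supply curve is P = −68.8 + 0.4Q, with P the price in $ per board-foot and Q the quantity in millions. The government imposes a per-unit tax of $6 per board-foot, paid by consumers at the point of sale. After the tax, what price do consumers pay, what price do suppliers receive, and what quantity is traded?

Consumers pay $8; suppliers receive $2; quantity = 177.

Rewrite in direct form: Qd = 217 − 5P and Qs = 2.5P + 172.
Without the tax, 217 − 5P = 2.5P + 172 gives 7.5P = 45, so P* = $6 and Q* = 187.
With the tax collected from consumers, demand (in seller-price terms) shifts: Qd = 217 − 5(P + 6).
New equilibrium: consumers pay $8, suppliers receive $2, Q = 177. (Wedge: Pb − Ps = 6.)
The less price-elastic side of the market bears the larger share of a per-unit tax.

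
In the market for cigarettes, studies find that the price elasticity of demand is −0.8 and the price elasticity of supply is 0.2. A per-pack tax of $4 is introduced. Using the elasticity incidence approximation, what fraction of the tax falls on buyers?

Buyers' share ≈ 0.2.

Incidence ratio: buyers' share ≈ εs / (εs + |εd|) = 0.2 / (0.2 + 0.8) = 0.2.
Supply is the less elastic side, so buyers bear the smaller share.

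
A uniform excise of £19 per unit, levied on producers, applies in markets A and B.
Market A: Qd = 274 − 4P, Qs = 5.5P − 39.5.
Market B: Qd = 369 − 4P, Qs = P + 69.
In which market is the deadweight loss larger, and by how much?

Market A, by £273.6.

Market A: pre-tax P* = £33, Q* = 142; post-tax Q = 98; deadweight loss = £418.
Market B: pre-tax P* = £60, Q* = 129; post-tax Q = 113.8; deadweight loss = £144.4.
Difference: £418 vs £144.4 → market A is larger by £273.6.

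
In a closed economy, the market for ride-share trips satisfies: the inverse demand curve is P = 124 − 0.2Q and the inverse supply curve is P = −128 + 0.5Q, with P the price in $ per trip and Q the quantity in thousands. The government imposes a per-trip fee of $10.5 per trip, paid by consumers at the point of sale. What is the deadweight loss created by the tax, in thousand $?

Deadweight loss = $78.75 thousand.

Inverting to Q(P) form: Qd = 620 − 5P; Qs = 2P + 256.
Before the tax: set 620 − 5P = 2P + 256 → P* = $52, Q* = 360.
With the tax collected from consumers, demand (in seller-price terms) shifts: Qd = 620 − 5(P + 10.5).
Solving gives Q = 345 with consumers paying $55 and suppliers receiving $44.5 (the $10.5 wedge).
Quantity falls by |ΔQ| = |360 − 345| = 15.
DWL = ½ · t · |ΔQ| = ½ · 10.5 · 15 = $78.75.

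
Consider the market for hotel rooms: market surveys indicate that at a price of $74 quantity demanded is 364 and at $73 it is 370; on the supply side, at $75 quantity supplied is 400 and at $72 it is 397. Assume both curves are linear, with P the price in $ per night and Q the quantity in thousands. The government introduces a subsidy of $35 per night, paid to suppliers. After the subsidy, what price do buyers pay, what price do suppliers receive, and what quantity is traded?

Buyers pay $64; suppliers receive $99; quantity = 424.

Demand slope: (370 − 364)/(73 − 74) = -6, so Qd = 808 − 6P.
Supply slope: (397 − 400)/(72 − 75) = 1, so Qs = P + 325.
Without the subsidy, 808 − 6P = P + 325 gives 7P = 483, so P* = $69 and Q* = 394.
With a per-unit subsidy paid to suppliers, each receives P + 35 per unit sold, so supply becomes Qs = (P + 35) + 325.
New equilibrium: buyers pay $64, suppliers receive $99, Q = 424. (Wedge: Pb − Ps = −35.)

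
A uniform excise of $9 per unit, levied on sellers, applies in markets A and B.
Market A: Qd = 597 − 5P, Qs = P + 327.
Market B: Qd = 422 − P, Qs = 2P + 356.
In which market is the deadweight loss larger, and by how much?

Market A: pre-tax P* = $45, Q* = 372; post-tax Q = 364.5; deadweight loss = $33.75.
Market B: pre-tax P* = $22, Q* = 400; post-tax Q = 394; deadweight loss = $27.
Difference: $33.75 vs $27 → market A is larger by $6.75.

Market A, by $6.75.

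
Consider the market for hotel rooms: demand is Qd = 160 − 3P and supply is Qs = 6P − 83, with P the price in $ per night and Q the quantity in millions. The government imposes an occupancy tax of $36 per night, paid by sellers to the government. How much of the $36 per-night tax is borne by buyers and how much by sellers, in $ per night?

Buyers bear $24 per night; sellers bear $12 per night.

Before the tax: set 160 − 3P = 6P − 83 → P* = $27, Q* = 79.
With the tax collected from sellers, supply shifts: Qs = 6(P − 36) − 83.
Solving gives Q = 7 with buyers paying $51 and sellers receiving $15 (the $36 wedge).
Burden on buyers: $24; on sellers: $12. (They sum to $36.)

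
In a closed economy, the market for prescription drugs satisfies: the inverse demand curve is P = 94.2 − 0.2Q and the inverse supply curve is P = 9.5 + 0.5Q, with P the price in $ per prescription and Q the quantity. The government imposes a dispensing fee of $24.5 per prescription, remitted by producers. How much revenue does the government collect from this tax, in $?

Inverting to Q(P) form: Qd = 471 − 5P; Qs = 2P − 19.
Without the tax, 471 − 5P = 2P − 19 gives 7P = 490, so P* = $70 and Q* = 121.
With the tax collected from producers, supply shifts: Qs = 2(P − 24.5) − 19.
New equilibrium: buyers pay $77, producers receive $52.5, Q = 86. (Wedge: Pb − Ps = 24.5.)
Revenue = t · Q = 24.5 · 86 = $2107.

Tax revenue = $2107.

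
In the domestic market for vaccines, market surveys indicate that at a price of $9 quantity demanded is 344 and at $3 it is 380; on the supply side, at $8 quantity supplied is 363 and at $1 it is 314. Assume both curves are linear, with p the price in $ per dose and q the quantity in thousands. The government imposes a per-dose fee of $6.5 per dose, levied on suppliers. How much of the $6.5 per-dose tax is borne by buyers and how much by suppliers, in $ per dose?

Buyers bear $3.5 per dose; suppliers bear $3 per dose.

Demand slope: (380 − 344)/(3 − 9) = -6, so qd = 398 − 6p.
Supply slope: (314 − 363)/(1 − 8) = 7, so qs = 7p + 307.
Without the tax, 398 − 6p = 7p + 307 gives 13p = 91, so p* = $7 and q* = 356.
With the tax collected from suppliers, supply shifts: qs = 7(p − 6.5) + 307.
New equilibrium: buyers pay $10.5, suppliers receive $4, q = 335. (Wedge: pb − ps = 6.5.)
Burden on buyers: $3.5; on suppliers: $3. (They sum to $6.5.)
The less price-elastic side of the market bears the larger share of a per-unit tax.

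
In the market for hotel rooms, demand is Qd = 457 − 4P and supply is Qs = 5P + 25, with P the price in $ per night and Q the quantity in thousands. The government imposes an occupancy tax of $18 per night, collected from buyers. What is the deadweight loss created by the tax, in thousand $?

Deadweight loss = $360 thousand.

Before the tax: set 457 − 4P = 5P + 25 → P* = $48, Q* = 265.
With the tax collected from buyers, demand (in seller-price terms) shifts: Qd = 457 − 4(P + 18).
New equilibrium: buyers pay $58, suppliers receive $40, Q = 225. (Wedge: Pb − Ps = 18.)
Quantity falls by |ΔQ| = |265 − 225| = 40.
DWL = ½ · t · |ΔQ| = ½ · 18 · 40 = $360.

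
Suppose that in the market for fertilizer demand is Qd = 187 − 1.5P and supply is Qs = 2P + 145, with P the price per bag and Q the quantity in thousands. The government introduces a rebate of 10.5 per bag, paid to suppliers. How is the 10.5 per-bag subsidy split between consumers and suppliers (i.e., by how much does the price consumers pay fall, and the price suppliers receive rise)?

Without the subsidy, 187 − 1.5P = 2P + 145 gives 3.5P = 42, so P* = 12 and Q* = 169.
With a per-unit subsidy paid to suppliers, each receives P + 10.5 per unit sold, so supply becomes Qs = 2(P + 10.5) + 145.
New equilibrium: consumers pay 6, suppliers receive 16.5, Q = 178. (Wedge: Pb − Ps = −10.5.)
Gain to consumers: 6; to suppliers: 4.5. (They sum to 10.5.)

Consumers gain 6 per bag; suppliers gain 4.5 per bag.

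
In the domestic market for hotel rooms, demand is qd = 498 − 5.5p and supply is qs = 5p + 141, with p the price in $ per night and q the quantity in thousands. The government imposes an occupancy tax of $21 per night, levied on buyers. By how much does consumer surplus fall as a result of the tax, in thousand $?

Consumer surplus falls by $2835 thousand.

Without the tax, 498 − 5.5p = 5p + 141 gives 10.5p = 357, so p* = $34 and q* = 311.
With the tax collected from buyers, demand (in seller-price terms) shifts: qd = 498 − 5.5(p + 21).
New equilibrium: buyers pay $44, suppliers receive $23, q = 256. (Wedge: pb − ps = 21.)
ΔCS is the trapezoid between Q = 256 and Q = 311 of height $10: ½ · (311 + 256) · 10 = $2835.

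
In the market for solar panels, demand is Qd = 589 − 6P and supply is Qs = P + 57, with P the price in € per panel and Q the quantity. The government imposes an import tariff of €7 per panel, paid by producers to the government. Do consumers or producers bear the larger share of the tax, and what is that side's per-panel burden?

Producers bear the larger share: €6 per panel.

Before the tax: set 589 − 6P = P + 57 → P* = €76, Q* = 133.
With the tax collected from producers, supply shifts: Qs = (P − 7) + 57.
New equilibrium: consumers pay €77, producers receive €70, Q = 127. (Wedge: Pb − Ps = 7.)
Per-panel burden: consumers €1, producers €6.
Producers take the larger share because supply is less price-elastic here (demand slope 6 vs supply slope 1).
The less price-elastic side of the market bears the larger share of a per-unit tax.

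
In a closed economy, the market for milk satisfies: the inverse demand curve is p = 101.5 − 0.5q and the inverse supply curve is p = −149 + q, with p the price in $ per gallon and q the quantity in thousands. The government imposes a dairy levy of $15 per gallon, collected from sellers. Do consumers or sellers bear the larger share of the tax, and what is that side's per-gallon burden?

Inverting to q(p) form: qd = 203 − 2p; qs = p + 149.
Without the tax, 203 − 2p = p + 149 gives 3p = 54, so p* = $18 and q* = 167.
With the tax collected from sellers, supply shifts: qs = (p − 15) + 149.
Solving gives q = 157 with consumers paying $23 and sellers receiving $8 (the $15 wedge).
Per-gallon burden: consumers $5, sellers $10.
Sellers take the larger share because supply is less price-elastic here (demand slope 2 vs supply slope 1).

Sellers bear the larger share: $10 per gallon.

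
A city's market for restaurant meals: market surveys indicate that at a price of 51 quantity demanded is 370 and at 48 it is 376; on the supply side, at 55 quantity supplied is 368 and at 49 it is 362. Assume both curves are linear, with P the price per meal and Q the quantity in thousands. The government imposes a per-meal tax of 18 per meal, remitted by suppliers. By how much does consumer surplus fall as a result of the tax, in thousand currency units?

Consumer surplus falls by 2160 thousand.

Demand slope: (376 − 370)/(48 − 51) = -2, so Qd = 472 − 2P.
Supply slope: (362 − 368)/(49 − 55) = 1, so Qs = P + 313.
Before the tax: set 472 − 2P = P + 313 → P* = 53, Q* = 366.
With the tax collected from suppliers, supply shifts: Qs = (P − 18) + 313.
New equilibrium: buyers pay 59, suppliers receive 41, Q = 354. (Wedge: Pb − Ps = 18.)
ΔCS is the trapezoid between Q = 354 and Q = 366 of height 6: ½ · (366 + 354) · 6 = 2160.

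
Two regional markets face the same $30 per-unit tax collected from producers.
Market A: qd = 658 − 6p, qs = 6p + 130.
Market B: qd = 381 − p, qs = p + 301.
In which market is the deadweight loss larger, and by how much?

Market A: pre-tax p* = $44, q* = 394; post-tax q = 304; deadweight loss = $1350.
Market B: pre-tax p* = $40, q* = 341; post-tax q = 326; deadweight loss = $225.
Difference: $1350 vs $225 → market A is larger by $1125.

Market A, by $1125.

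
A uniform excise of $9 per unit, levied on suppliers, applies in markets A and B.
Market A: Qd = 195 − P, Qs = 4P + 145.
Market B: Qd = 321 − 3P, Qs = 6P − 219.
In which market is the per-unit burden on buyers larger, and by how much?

Market A: pre-tax P* = $10, Q* = 185; post-tax Q = 177.8; per-unit burden on buyers = $7.2.
Market B: pre-tax P* = $60, Q* = 141; post-tax Q = 123; per-unit burden on buyers = $6.
Difference: $7.2 vs $6 → market A is larger by $1.2.

Market A, by $1.2.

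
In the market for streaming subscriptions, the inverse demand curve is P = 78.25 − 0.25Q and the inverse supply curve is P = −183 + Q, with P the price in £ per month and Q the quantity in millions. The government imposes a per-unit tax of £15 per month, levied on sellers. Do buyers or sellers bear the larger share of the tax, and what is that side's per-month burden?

Rewrite in direct form: Qd = 313 − 4P and Qs = P + 183.
Before the tax: set 313 − 4P = P + 183 → P* = £26, Q* = 209.
With the tax collected from sellers, supply shifts: Qs = (P − 15) + 183.
New equilibrium: buyers pay £29, sellers receive £14, Q = 197. (Wedge: Pb − Ps = 15.)
Per-month burden: buyers £3, sellers £12.
Sellers take the larger share because supply is less price-elastic here (demand slope 4 vs supply slope 1).

Sellers bear the larger share: £12 per month.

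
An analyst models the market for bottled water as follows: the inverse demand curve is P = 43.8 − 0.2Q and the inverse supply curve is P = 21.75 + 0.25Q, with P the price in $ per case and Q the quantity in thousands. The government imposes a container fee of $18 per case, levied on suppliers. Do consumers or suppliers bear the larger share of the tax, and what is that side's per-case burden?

Inverting to Q(P) form: Qd = 219 − 5P; Qs = 4P − 87.
Before the tax: set 219 − 5P = 4P − 87 → P* = $34, Q* = 49.
With the tax collected from suppliers, supply shifts: Qs = 4(P − 18) − 87.
Solving gives Q = 9 with consumers paying $42 and suppliers receiving $24 (the $18 wedge).
Per-case burden: consumers $8, suppliers $10.
Suppliers take the larger share because supply is less price-elastic here (demand slope 5 vs supply slope 4).
The less price-elastic side of the market bears the larger share of a per-unit tax.

Suppliers bear the larger share: $10 per case.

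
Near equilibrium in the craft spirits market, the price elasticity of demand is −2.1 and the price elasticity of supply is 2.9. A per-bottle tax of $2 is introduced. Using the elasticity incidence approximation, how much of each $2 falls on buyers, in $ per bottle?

Incidence ratio: buyers' share ≈ εs / (εs + |εd|) = 2.9 / (2.9 + 2.1) = 0.58.
So buyers bear ≈ 0.58 × $2 = $1.16; suppliers bear $0.84.

Buyers bear ≈ $1.16 per bottle.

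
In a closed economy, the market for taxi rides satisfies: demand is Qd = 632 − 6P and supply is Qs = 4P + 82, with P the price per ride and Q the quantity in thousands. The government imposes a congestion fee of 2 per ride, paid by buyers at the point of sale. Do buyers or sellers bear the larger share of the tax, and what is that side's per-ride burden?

Without the tax, 632 − 6P = 4P + 82 gives 10P = 550, so P* = 55 and Q* = 302.
With the tax collected from buyers, demand (in seller-price terms) shifts: Qd = 632 − 6(P + 2).
New equilibrium: buyers pay 55.8, sellers receive 53.8, Q = 297.2. (Wedge: Pb − Ps = 2.)
Per-ride burden: buyers 0.8, sellers 1.2.
Sellers take the larger share because supply is less price-elastic here (demand slope 6 vs supply slope 4).

Sellers bear the larger share: 1.2 per ride.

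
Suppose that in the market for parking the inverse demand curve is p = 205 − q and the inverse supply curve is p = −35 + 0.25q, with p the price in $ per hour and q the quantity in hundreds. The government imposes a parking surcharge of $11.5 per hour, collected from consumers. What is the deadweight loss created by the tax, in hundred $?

Rewrite in direct form: qd = 205 − p and qs = 4p + 140.
Without the tax, 205 − p = 4p + 140 gives 5p = 65, so p* = $13 and q* = 192.
With the tax collected from consumers, demand (in seller-price terms) shifts: qd = 205 − (p + 11.5).
Solving gives q = 182.8 with consumers paying $22.2 and suppliers receiving $10.7 (the $11.5 wedge).
Quantity falls by |ΔQ| = |192 − 182.8| = 9.2.
DWL = ½ · t · |ΔQ| = ½ · 11.5 · 9.2 = $52.9.

Deadweight loss = $52.9 hundred.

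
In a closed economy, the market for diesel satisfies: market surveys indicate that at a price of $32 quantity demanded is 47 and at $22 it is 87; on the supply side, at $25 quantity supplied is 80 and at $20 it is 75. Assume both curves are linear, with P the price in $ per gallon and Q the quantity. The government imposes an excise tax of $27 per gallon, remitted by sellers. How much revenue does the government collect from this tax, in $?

Tax revenue = $1549.8.

Demand slope: (87 − 47)/(22 − 32) = -4, so Qd = 175 − 4P.
Supply slope: (75 − 80)/(20 − 25) = 1, so Qs = P + 55.
Without the tax, 175 − 4P = P + 55 gives 5P = 120, so P* = $24 and Q* = 79.
With the tax collected from sellers, supply shifts: Qs = (P − 27) + 55.
New equilibrium: buyers pay $29.4, sellers receive $2.4, Q = 57.4. (Wedge: Pb − Ps = 27.)
Revenue = t · Q = 27 · 57.4 = $1549.8.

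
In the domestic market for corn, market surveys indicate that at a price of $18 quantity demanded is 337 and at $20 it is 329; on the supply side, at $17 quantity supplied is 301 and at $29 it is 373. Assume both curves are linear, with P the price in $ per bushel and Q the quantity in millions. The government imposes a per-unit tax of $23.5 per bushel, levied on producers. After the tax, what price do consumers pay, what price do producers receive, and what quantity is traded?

Demand slope: (329 − 337)/(20 − 18) = -4, so Qd = 409 − 4P.
Supply slope: (373 − 301)/(29 − 17) = 6, so Qs = 6P + 199.
Before the tax: set 409 − 4P = 6P + 199 → P* = $21, Q* = 325.
With the tax collected from producers, supply shifts: Qs = 6(P − 23.5) + 199.
New equilibrium: consumers pay $35.1, producers receive $11.6, Q = 268.6. (Wedge: Pb − Ps = 23.5.)

Consumers pay $35.1; producers receive $11.6; quantity = 268.6.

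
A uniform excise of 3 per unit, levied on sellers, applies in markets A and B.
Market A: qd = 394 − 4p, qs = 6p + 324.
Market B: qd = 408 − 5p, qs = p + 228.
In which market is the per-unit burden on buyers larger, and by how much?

Market A, by 1.3.

Market A: pre-tax p* = 7, q* = 366; post-tax q = 358.8; per-unit burden on buyers = 1.8.
Market B: pre-tax p* = 30, q* = 258; post-tax q = 255.5; per-unit burden on buyers = 0.5.
Difference: 1.8 vs 0.5 → market A is larger by 1.3.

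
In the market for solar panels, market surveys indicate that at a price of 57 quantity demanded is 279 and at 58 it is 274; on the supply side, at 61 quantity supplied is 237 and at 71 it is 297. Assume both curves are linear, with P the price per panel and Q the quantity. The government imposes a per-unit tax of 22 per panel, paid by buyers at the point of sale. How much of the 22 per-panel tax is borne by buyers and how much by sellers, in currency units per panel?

Buyers bear 12 per panel; sellers bear 10 per panel.

Demand slope: (274 − 279)/(58 − 57) = -5, so Qd = 564 − 5P.
Supply slope: (297 − 237)/(71 − 61) = 6, so Qs = 6P − 129.
Before the tax: set 564 − 5P = 6P − 129 → P* = 63, Q* = 249.
With the tax collected from buyers, demand (in seller-price terms) shifts: Qd = 564 − 5(P + 22).
New equilibrium: buyers pay 75, sellers receive 53, Q = 189. (Wedge: Pb − Ps = 22.)
Burden on buyers: 12; on sellers: 10. (They sum to 22.)
The less price-elastic side of the market bears the larger share of a per-unit tax.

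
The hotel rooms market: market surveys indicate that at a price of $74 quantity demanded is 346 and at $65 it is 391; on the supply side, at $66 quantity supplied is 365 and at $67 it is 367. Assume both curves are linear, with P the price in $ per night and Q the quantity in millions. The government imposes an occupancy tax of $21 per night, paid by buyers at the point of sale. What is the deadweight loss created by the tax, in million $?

Deadweight loss = $315 million.

Demand slope: (391 − 346)/(65 − 74) = -5, so Qd = 716 − 5P.
Supply slope: (367 − 365)/(67 − 66) = 2, so Qs = 2P + 233.
Before the tax: set 716 − 5P = 2P + 233 → P* = $69, Q* = 371.
With the tax collected from buyers, demand (in seller-price terms) shifts: Qd = 716 − 5(P + 21).
Solving gives Q = 341 with buyers paying $75 and producers receiving $54 (the $21 wedge).
Quantity falls by |ΔQ| = |371 − 341| = 30.
DWL = ½ · t · |ΔQ| = ½ · 21 · 30 = $315.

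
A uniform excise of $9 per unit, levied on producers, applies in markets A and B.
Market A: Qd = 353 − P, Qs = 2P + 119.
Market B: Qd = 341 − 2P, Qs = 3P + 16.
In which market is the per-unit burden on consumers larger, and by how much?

Market A, by $0.6.

Market A: pre-tax P* = $78, Q* = 275; post-tax Q = 269; per-unit burden on consumers = $6.
Market B: pre-tax P* = $65, Q* = 211; post-tax Q = 200.2; per-unit burden on consumers = $5.4.
Difference: $6 vs $5.4 → market A is larger by $0.6.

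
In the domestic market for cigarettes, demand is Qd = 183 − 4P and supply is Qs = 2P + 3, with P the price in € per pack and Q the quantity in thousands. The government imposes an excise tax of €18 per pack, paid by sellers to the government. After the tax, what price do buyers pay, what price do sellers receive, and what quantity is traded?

Before the tax: set 183 − 4P = 2P + 3 → P* = €30, Q* = 63.
With the tax collected from sellers, supply shifts: Qs = 2(P − 18) + 3.
New equilibrium: buyers pay €36, sellers receive €18, Q = 39. (Wedge: Pb − Ps = 18.)

Buyers pay €36; sellers receive €18; quantity = 39.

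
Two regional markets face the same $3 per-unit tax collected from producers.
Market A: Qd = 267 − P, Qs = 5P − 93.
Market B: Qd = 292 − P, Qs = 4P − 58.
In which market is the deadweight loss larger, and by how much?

Market A: pre-tax P* = $60, Q* = 207; post-tax Q = 204.5; deadweight loss = $3.75.
Market B: pre-tax P* = $70, Q* = 222; post-tax Q = 219.6; deadweight loss = $3.6.
Difference: $3.75 vs $3.6 → market A is larger by $0.15.

Market A, by $0.15.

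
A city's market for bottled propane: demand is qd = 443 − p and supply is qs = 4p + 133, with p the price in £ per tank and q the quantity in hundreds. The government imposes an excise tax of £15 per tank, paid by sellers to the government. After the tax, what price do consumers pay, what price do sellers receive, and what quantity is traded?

Before the tax: set 443 − p = 4p + 133 → p* = £62, q* = 381.
With the tax collected from sellers, supply shifts: qs = 4(p − 15) + 133.
Solving gives q = 369 with consumers paying £74 and sellers receiving £59 (the £15 wedge).
The less price-elastic side of the market bears the larger share of a per-unit tax.

Consumers pay £74; sellers receive £59; quantity = 369.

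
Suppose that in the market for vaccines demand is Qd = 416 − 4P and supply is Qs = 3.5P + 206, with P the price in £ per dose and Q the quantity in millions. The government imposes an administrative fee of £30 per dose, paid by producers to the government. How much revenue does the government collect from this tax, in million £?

Tax revenue = £7440 million.

Before the tax: set 416 − 4P = 3.5P + 206 → P* = £28, Q* = 304.
With the tax collected from producers, supply shifts: Qs = 3.5(P − 30) + 206.
Solving gives Q = 248 with buyers paying £42 and producers receiving £12 (the £30 wedge).
Revenue = t · Q = 30 · 248 = £7440.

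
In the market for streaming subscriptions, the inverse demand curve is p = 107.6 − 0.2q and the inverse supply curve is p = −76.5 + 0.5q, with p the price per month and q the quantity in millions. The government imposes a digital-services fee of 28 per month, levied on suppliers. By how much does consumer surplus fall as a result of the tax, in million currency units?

Inverting to q(p) form: qd = 538 − 5p; qs = 2p + 153.
Before the tax: set 538 − 5p = 2p + 153 → p* = 55, q* = 263.
With the tax collected from suppliers, supply shifts: qs = 2(p − 28) + 153.
Solving gives q = 223 with consumers paying 63 and suppliers receiving 35 (the 28 wedge).
ΔCS is the trapezoid between Q = 223 and Q = 263 of height 8: ½ · (263 + 223) · 8 = 1944.

Consumer surplus falls by 1944 million.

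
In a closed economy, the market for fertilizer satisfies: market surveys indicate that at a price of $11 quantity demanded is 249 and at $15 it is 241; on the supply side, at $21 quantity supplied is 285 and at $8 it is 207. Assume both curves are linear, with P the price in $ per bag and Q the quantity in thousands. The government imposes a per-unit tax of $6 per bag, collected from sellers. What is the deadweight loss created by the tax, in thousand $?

Deadweight loss = $27 thousand.

Demand slope: (241 − 249)/(15 − 11) = -2, so Qd = 271 − 2P.
Supply slope: (207 − 285)/(8 − 21) = 6, so Qs = 6P + 159.
Before the tax: set 271 − 2P = 6P + 159 → P* = $14, Q* = 243.
With the tax collected from sellers, supply shifts: Qs = 6(P − 6) + 159.
New equilibrium: consumers pay $18.5, sellers receive $12.5, Q = 234. (Wedge: Pb − Ps = 6.)
Quantity falls by |ΔQ| = |243 − 234| = 9.
DWL = ½ · t · |ΔQ| = ½ · 6 · 9 = $27.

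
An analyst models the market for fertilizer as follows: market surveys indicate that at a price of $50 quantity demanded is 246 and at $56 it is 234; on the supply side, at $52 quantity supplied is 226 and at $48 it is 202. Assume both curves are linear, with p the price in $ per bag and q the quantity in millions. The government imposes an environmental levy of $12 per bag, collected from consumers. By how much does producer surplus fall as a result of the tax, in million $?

Producer surplus falls by $687 million.

Demand slope: (234 − 246)/(56 − 50) = -2, so qd = 346 − 2p.
Supply slope: (202 − 226)/(48 − 52) = 6, so qs = 6p − 86.
Without the tax, 346 − 2p = 6p − 86 gives 8p = 432, so p* = $54 and q* = 238.
With the tax collected from consumers, demand (in seller-price terms) shifts: qd = 346 − 2(p + 12).
New equilibrium: consumers pay $63, suppliers receive $51, q = 220. (Wedge: pb − ps = 12.)
ΔPS is the trapezoid between Q = 220 and Q = 238 of height $3: ½ · (238 + 220) · 3 = $687.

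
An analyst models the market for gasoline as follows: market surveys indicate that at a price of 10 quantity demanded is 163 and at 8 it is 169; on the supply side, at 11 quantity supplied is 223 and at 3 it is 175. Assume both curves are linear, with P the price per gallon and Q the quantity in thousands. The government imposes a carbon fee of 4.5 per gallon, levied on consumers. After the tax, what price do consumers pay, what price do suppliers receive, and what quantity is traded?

Consumers pay 7; suppliers receive 2.5; quantity = 172.

Demand slope: (169 − 163)/(8 − 10) = -3, so Qd = 193 − 3P.
Supply slope: (175 − 223)/(3 − 11) = 6, so Qs = 6P + 157.
Before the tax: set 193 − 3P = 6P + 157 → P* = 4, Q* = 181.
With the tax collected from consumers, demand (in seller-price terms) shifts: Qd = 193 − 3(P + 4.5).
New equilibrium: consumers pay 7, suppliers receive 2.5, Q = 172. (Wedge: Pb − Ps = 4.5.)
The less price-elastic side of the market bears the larger share of a per-unit tax.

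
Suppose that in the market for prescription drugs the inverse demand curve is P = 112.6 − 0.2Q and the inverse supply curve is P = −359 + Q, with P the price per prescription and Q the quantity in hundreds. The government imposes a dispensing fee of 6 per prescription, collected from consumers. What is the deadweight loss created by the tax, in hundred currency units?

Deadweight loss = 15 hundred.

Rewrite in direct form: Qd = 563 − 5P and Qs = P + 359.
Before the tax: set 563 − 5P = P + 359 → P* = 34, Q* = 393.
With the tax collected from consumers, demand (in seller-price terms) shifts: Qd = 563 − 5(P + 6).
Solving gives Q = 388 with consumers paying 35 and sellers receiving 29 (the 6 wedge).
Quantity falls by |ΔQ| = |393 − 388| = 5.
DWL = ½ · t · |ΔQ| = ½ · 6 · 5 = 15.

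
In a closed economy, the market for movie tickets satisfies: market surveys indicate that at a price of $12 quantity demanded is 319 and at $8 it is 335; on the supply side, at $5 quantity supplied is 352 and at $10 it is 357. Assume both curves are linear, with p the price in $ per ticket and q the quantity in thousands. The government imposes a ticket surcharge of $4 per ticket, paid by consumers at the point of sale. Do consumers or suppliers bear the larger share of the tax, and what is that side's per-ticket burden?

Suppliers bear the larger share: $3.2 per ticket.

Demand slope: (335 − 319)/(8 − 12) = -4, so qd = 367 − 4p.
Supply slope: (357 − 352)/(10 − 5) = 1, so qs = p + 347.
Before the tax: set 367 − 4p = p + 347 → p* = $4, q* = 351.
With the tax collected from consumers, demand (in seller-price terms) shifts: qd = 367 − 4(p + 4).
Solving gives q = 347.8 with consumers paying $4.8 and suppliers receiving $0.8 (the $4 wedge).
Per-ticket burden: consumers $0.8, suppliers $3.2.
Suppliers take the larger share because supply is less price-elastic here (demand slope 4 vs supply slope 1).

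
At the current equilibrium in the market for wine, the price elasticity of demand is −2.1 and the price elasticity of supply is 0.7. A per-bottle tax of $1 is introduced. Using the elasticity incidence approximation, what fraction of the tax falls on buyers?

Buyers' share ≈ 0.25.

Incidence ratio: buyers' share ≈ εs / (εs + |εd|) = 0.7 / (0.7 + 2.1) = 0.25.
Supply is the less elastic side, so buyers bear the smaller share.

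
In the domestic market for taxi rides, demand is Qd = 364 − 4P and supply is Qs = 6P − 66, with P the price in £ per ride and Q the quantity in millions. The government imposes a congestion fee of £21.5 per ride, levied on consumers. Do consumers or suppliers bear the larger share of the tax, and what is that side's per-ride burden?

Consumers bear the larger share: £12.9 per ride.

Without the tax, 364 − 4P = 6P − 66 gives 10P = 430, so P* = £43 and Q* = 192.
With the tax collected from consumers, demand (in seller-price terms) shifts: Qd = 364 − 4(P + 21.5).
Solving gives Q = 140.4 with consumers paying £55.9 and suppliers receiving £34.4 (the £21.5 wedge).
Per-ride burden: consumers £12.9, suppliers £8.6.
Consumers take the larger share because demand is less price-elastic here (demand slope 4 vs supply slope 6).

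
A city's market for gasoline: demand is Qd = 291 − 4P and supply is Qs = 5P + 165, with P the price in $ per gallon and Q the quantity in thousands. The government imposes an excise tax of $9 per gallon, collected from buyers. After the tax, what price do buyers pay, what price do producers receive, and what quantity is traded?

Before the tax: set 291 − 4P = 5P + 165 → P* = $14, Q* = 235.
With the tax collected from buyers, demand (in seller-price terms) shifts: Qd = 291 − 4(P + 9).
New equilibrium: buyers pay $19, producers receive $10, Q = 215. (Wedge: Pb − Ps = 9.)

Buyers pay $19; producers receive $10; quantity = 215.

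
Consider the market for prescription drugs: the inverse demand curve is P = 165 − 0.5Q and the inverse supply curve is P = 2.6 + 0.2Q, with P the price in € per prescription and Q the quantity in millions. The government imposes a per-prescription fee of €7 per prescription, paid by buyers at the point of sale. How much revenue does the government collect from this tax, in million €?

Tax revenue = €1554 million.

Inverting to Q(P) form: Qd = 330 − 2P; Qs = 5P − 13.
Before the tax: set 330 − 2P = 5P − 13 → P* = €49, Q* = 232.
With the tax collected from buyers, demand (in seller-price terms) shifts: Qd = 330 − 2(P + 7).
New equilibrium: buyers pay €54, suppliers receive €47, Q = 222. (Wedge: Pb − Ps = 7.)
Revenue = t · Q = 7 · 222 = €1554.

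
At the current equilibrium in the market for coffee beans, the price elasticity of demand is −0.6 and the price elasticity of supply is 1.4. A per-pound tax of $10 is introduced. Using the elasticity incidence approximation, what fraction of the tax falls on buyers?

Incidence ratio: buyers' share ≈ εs / (εs + |εd|) = 1.4 / (1.4 + 0.6) = 0.7.
Supply is the more elastic side, so buyers bear the larger share.

Buyers' share ≈ 0.7.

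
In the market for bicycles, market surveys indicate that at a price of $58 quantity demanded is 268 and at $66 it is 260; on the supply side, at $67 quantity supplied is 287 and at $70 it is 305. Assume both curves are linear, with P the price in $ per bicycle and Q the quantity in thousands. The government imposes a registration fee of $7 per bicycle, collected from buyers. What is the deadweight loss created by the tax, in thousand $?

Deadweight loss = $21 thousand.

Demand slope: (260 − 268)/(66 − 58) = -1, so Qd = 326 − P.
Supply slope: (305 − 287)/(70 − 67) = 6, so Qs = 6P − 115.
Before the tax: set 326 − P = 6P − 115 → P* = $63, Q* = 263.
With the tax collected from buyers, demand (in seller-price terms) shifts: Qd = 326 − (P + 7).
New equilibrium: buyers pay $69, producers receive $62, Q = 257. (Wedge: Pb − Ps = 7.)
Quantity falls by |ΔQ| = |263 − 257| = 6.
DWL = ½ · t · |ΔQ| = ½ · 7 · 6 = $21.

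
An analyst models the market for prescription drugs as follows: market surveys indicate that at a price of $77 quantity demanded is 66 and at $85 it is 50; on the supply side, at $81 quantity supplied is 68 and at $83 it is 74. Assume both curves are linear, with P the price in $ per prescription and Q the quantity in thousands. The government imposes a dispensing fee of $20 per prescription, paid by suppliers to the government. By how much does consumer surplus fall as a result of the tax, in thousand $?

Demand slope: (50 − 66)/(85 − 77) = -2, so Qd = 220 − 2P.
Supply slope: (74 − 68)/(83 − 81) = 3, so Qs = 3P − 175.
Without the tax, 220 − 2P = 3P − 175 gives 5P = 395, so P* = $79 and Q* = 62.
With the tax collected from suppliers, supply shifts: Qs = 3(P − 20) − 175.
Solving gives Q = 38 with buyers paying $91 and suppliers receiving $71 (the $20 wedge).
ΔCS is the trapezoid between Q = 38 and Q = 62 of height $12: ½ · (62 + 38) · 12 = $600.

Consumer surplus falls by $600 thousand.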